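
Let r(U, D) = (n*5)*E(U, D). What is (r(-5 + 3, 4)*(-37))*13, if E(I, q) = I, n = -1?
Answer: -4810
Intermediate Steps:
r(U, D) = -5*U (r(U, D) = (-1*5)*U = -5*U)
(r(-5 + 3, 4)*(-37))*13 = (-5*(-5 + 3)*(-37))*13 = (-5*(-2)*(-37))*13 = (10*(-37))*13 = -370*13 = -4810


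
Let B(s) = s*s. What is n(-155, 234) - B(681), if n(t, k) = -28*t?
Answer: -459421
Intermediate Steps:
B(s) = s²
n(-155, 234) - B(681) = -28*(-155) - 1*681² = 4340 - 1*463761 = 4340 - 463761 = -459421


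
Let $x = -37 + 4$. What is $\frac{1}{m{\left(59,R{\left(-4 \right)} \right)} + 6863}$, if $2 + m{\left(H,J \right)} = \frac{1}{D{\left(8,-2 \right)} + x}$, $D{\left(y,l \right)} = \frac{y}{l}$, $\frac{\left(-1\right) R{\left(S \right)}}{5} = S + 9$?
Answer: $\frac{37}{253856} \approx 0.00014575$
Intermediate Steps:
$R{\left(S \right)} = -45 - 5 S$ ($R{\left(S \right)} = - 5 \left(S + 9\right) = - 5 \left(9 + S\right) = -45 - 5 S$)
$x = -33$
$m{\left(H,J \right)} = - \frac{75}{37}$ ($m{\left(H,J \right)} = -2 + \frac{1}{\frac{8}{-2} - 33} = -2 + \frac{1}{8 \left(- \frac{1}{2}\right) - 33} = -2 + \frac{1}{-4 - 33} = -2 + \frac{1}{-37} = -2 - \frac{1}{37} = - \frac{75}{37}$)
$\frac{1}{m{\left(59,R{\left(-4 \right)} \right)} + 6863} = \frac{1}{- \frac{75}{37} + 6863} = \frac{1}{\frac{253856}{37}} = \frac{37}{253856}$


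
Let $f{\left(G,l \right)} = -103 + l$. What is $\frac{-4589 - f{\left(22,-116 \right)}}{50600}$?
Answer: $- \frac{19}{220} \approx -0.086364$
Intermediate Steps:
$\frac{-4589 - f{\left(22,-116 \right)}}{50600} = \frac{-4589 - \left(-103 - 116\right)}{50600} = \left(-4589 - -219\right) \frac{1}{50600} = \left(-4589 + 219\right) \frac{1}{50600} = \left(-4370\right) \frac{1}{50600} = - \frac{19}{220}$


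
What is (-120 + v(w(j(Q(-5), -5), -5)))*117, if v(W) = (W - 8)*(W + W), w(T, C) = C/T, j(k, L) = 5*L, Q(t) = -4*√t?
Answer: -360126/25 ≈ -14405.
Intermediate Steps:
v(W) = 2*W*(-8 + W) (v(W) = (-8 + W)*(2*W) = 2*W*(-8 + W))
(-120 + v(w(j(Q(-5), -5), -5)))*117 = (-120 + 2*(-5/(5*(-5)))*(-8 - 5/(5*(-5))))*117 = (-120 + 2*(-5/(-25))*(-8 - 5/(-25)))*117 = (-120 + 2*(-5*(-1/25))*(-8 - 5*(-1/25)))*117 = (-120 + 2*(⅕)*(-8 + ⅕))*117 = (-120 + 2*(⅕)*(-39/5))*117 = (-120 - 78/25)*117 = -3078/25*117 = -360126/25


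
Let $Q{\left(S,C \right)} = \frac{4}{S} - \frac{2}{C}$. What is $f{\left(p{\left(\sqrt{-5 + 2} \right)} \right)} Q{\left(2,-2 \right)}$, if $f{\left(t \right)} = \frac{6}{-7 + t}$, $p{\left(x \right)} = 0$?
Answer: $- \frac{18}{7} \approx -2.5714$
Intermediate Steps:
$Q{\left(S,C \right)} = - \frac{2}{C} + \frac{4}{S}$
$f{\left(p{\left(\sqrt{-5 + 2} \right)} \right)} Q{\left(2,-2 \right)} = \frac{6}{-7 + 0} \left(- \frac{2}{-2} + \frac{4}{2}\right) = \frac{6}{-7} \left(\left(-2\right) \left(- \frac{1}{2}\right) + 4 \cdot \frac{1}{2}\right) = 6 \left(- \frac{1}{7}\right) \left(1 + 2\right) = \left(- \frac{6}{7}\right) 3 = - \frac{18}{7}$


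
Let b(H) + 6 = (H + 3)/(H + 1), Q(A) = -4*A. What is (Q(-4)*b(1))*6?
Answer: -384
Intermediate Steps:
b(H) = -6 + (3 + H)/(1 + H) (b(H) = -6 + (H + 3)/(H + 1) = -6 + (3 + H)/(1 + H))
(Q(-4)*b(1))*6 = ((-4*(-4))*((-3 - 5*1)/(1 + 1)))*6 = (16*((-3 - 5)/2))*6 = (16*((½)*(-8)))*6 = (16*(-4))*6 = -64*6 = -384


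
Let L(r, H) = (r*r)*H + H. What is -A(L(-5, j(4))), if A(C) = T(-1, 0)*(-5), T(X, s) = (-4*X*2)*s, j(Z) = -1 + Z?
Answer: 0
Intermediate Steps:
L(r, H) = H + H*r**2 (L(r, H) = r**2*H + H = H*r**2 + H = H + H*r**2)
T(X, s) = -8*X*s (T(X, s) = (-8*X)*s = -8*X*s)
A(C) = 0 (A(C) = -8*(-1)*0*(-5) = 0*(-5) = 0)
-A(L(-5, j(4))) = -1*0 = 0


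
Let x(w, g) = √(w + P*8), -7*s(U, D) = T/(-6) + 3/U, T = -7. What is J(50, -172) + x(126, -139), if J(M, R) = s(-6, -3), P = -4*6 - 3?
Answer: -2/21 + 3*I*√10 ≈ -0.095238 + 9.4868*I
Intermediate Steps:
s(U, D) = -⅙ - 3/(7*U) (s(U, D) = -(-7/(-6) + 3/U)/7 = -(-7*(-⅙) + 3/U)/7 = -(7/6 + 3/U)/7 = -⅙ - 3/(7*U))
P = -27 (P = -24 - 3 = -27)
J(M, R) = -2/21 (J(M, R) = (1/42)*(-18 - 7*(-6))/(-6) = (1/42)*(-⅙)*(-18 + 42) = (1/42)*(-⅙)*24 = -2/21)
x(w, g) = √(-216 + w) (x(w, g) = √(w - 27*8) = √(w - 216) = √(-216 + w))
J(50, -172) + x(126, -139) = -2/21 + √(-216 + 126) = -2/21 + √(-90) = -2/21 + 3*I*√10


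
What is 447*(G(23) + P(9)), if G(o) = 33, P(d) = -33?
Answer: 0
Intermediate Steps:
447*(G(23) + P(9)) = 447*(33 - 33) = 447*0 = 0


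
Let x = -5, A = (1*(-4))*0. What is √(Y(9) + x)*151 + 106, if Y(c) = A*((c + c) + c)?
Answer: 106 + 151*I*√5 ≈ 106.0 + 337.65*I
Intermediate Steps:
A = 0 (A = -4*0 = 0)
Y(c) = 0 (Y(c) = 0*((c + c) + c) = 0*(2*c + c) = 0*(3*c) = 0)
√(Y(9) + x)*151 + 106 = √(0 - 5)*151 + 106 = √(-5)*151 + 106 = (I*√5)*151 + 106 = 151*I*√5 + 106 = 106 + 151*I*√5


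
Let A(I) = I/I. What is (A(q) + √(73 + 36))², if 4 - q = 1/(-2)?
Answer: (1 + √109)² ≈ 130.88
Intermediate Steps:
q = 9/2 (q = 4 - 1/(-2) = 4 - 1*(-½) = 4 + ½ = 9/2 ≈ 4.5000)
A(I) = 1
(A(q) + √(73 + 36))² = (1 + √(73 + 36))² = (1 + √109)²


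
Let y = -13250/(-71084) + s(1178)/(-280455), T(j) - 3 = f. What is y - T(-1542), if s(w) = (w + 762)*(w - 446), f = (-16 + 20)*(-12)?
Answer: 26662830231/664528774 ≈ 40.123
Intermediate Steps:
f = -48 (f = 4*(-12) = -48)
T(j) = -45 (T(j) = 3 - 48 = -45)
s(w) = (-446 + w)*(762 + w) (s(w) = (762 + w)*(-446 + w) = (-446 + w)*(762 + w))
y = -3240964599/664528774 (y = -13250/(-71084) + (-339852 + 1178**2 + 316*1178)/(-280455) = -13250*(-1/71084) + (-339852 + 1387684 + 372248)*(-1/280455) = 6625/35542 + 1420080*(-1/280455) = 6625/35542 - 94672/18697 = -3240964599/664528774 ≈ -4.8771)
y - T(-1542) = -3240964599/664528774 - 1*(-45) = -3240964599/664528774 + 45 = 26662830231/664528774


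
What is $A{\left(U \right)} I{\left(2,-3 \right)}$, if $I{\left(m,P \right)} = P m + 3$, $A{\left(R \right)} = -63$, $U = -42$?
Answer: $189$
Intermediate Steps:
$I{\left(m,P \right)} = 3 + P m$
$A{\left(U \right)} I{\left(2,-3 \right)} = - 63 \left(3 - 6\right) = \left(-63\right) \left(-3\right) = 189$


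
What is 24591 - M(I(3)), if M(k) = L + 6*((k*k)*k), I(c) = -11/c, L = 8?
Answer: 223909/9 ≈ 24879.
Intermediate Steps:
M(k) = 8 + 6*k**3 (M(k) = 8 + 6*((k*k)*k) = 8 + 6*(k**2*k) = 8 + 6*k**3)
24591 - M(I(3)) = 24591 - (8 + 6*(-11/3)**3) = 24591 - (8 + 6*(-1331/27)) = 24591 - (8 - 2662/9) = 24591 - 1*(-2590/9) = 24591 + 2590/9 = 223909/9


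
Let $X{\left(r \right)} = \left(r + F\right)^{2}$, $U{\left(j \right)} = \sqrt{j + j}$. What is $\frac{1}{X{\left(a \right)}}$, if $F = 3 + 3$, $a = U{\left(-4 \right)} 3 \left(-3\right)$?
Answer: $\frac{i}{36 \left(- 17 i + 6 \sqrt{2}\right)} \approx -0.0013081 + 0.00065291 i$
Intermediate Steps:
$U{\left(j \right)} = \sqrt{2} \sqrt{j}$ ($U{\left(j \right)} = \sqrt{2 j} = \sqrt{2} \sqrt{j}$)
$a = - 18 i \sqrt{2}$ ($a = \sqrt{2} \sqrt{-4} \cdot 3 \left(-3\right) = \sqrt{2} \cdot 2 i 3 \left(-3\right) = 2 i \sqrt{2} \cdot 3 \left(-3\right) = 6 i \sqrt{2} \left(-3\right) = - 18 i \sqrt{2} \approx - 25.456 i$)
$F = 6$
$X{\left(r \right)} = \left(6 + r\right)^{2}$ ($X{\left(r \right)} = \left(r + 6\right)^{2} = \left(6 + r\right)^{2}$)
$\frac{1}{X{\left(a \right)}} = \frac{1}{\left(6 - 18 i \sqrt{2}\right)^{2}}$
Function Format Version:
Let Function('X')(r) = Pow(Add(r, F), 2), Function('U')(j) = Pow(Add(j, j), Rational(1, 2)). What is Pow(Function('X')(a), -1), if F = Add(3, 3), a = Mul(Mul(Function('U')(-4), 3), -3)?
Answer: Mul(Rational(1, 36), I, Pow(Add(Mul(-17, I), Mul(6, Pow(2, Rational(1, 2)))), -1)) ≈ Add(-0.0013081, Mul(0.00065291, I))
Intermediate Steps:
Function('U')(j) = Mul(Pow(2, Rational(1, 2)), Pow(j, Rational(1, 2))) (Function('U')(j) = Pow(Mul(2, j), Rational(1, 2)) = Mul(Pow(2, Rational(1, 2)), Pow(j, Rational(1, 2))))
a = Mul(-18, I, Pow(2, Rational(1, 2))) (a = Mul(Mul(Mul(Pow(2, Rational(1, 2)), Pow(-4, Rational(1, 2))), 3), -3) = Mul(Mul(Mul(Pow(2, Rational(1, 2)), Mul(2, I)), 3), -3) = Mul(Mul(Mul(2, I, Pow(2, Rational(1, 2))), 3), -3) = Mul(Mul(6, I, Pow(2, Rational(1, 2))), -3) = Mul(-18, I, Pow(2, Rational(1, 2))) ≈ Mul(-25.456, I))
F = 6
Function('X')(r) = Pow(Add(6, r), 2) (Function('X')(r) = Pow(Add(r, 6), 2) = Pow(Add(6, r), 2))
Pow(Function('X')(a), -1) = Pow(Pow(Add(6, Mul(-18, I, Pow(2, Rational(1, 2)))), 2), -1) = Pow(Add(6, Mul(-18, I, Pow(2, Rational(1, 2)))), -2)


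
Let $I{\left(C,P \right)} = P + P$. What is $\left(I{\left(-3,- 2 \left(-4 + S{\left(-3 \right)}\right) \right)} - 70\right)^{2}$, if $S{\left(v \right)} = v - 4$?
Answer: $676$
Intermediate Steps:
$S{\left(v \right)} = -4 + v$
$I{\left(C,P \right)} = 2 P$
$\left(I{\left(-3,- 2 \left(-4 + S{\left(-3 \right)}\right) \right)} - 70\right)^{2} = \left(2 \left(- 2 \left(-4 - 7\right)\right) - 70\right)^{2} = \left(2 \left(\left(-2\right) \left(-11\right)\right) - 70\right)^{2} = \left(2 \cdot 22 - 70\right)^{2} = \left(44 - 70\right)^{2} = \left(-26\right)^{2} = 676$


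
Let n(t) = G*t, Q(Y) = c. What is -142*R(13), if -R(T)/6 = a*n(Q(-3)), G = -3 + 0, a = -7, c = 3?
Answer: 53676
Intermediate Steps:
G = -3
Q(Y) = 3
n(t) = -3*t
R(T) = -378 (R(T) = -(-42)*(-3*3) = -(-42)*(-9) = -6*63 = -378)
-142*R(13) = -142*(-378) = 53676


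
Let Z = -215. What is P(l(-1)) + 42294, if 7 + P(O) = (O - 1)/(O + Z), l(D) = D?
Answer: 4566997/108 ≈ 42287.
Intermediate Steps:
P(O) = -7 + (-1 + O)/(-215 + O) (P(O) = -7 + (O - 1)/(O - 215) = -7 + (-1 + O)/(-215 + O))
P(l(-1)) + 42294 = 2*(752 - 3*(-1))/(-215 - 1) + 42294 = 2*(752 + 3)/(-216) + 42294 = 2*(-1/216)*755 + 42294 = -755/108 + 42294 = 4566997/108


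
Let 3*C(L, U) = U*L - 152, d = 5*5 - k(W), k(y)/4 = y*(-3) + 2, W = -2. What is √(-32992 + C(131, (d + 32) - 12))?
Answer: 5*I*√1299 ≈ 180.21*I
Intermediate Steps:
k(y) = 8 - 12*y (k(y) = 4*(y*(-3) + 2) = 4*(-3*y + 2) = 4*(2 - 3*y) = 8 - 12*y)
d = -7 (d = 5*5 - (8 - 12*(-2)) = 25 - (8 + 24) = 25 - 1*32 = 25 - 32 = -7)
C(L, U) = -152/3 + L*U/3 (C(L, U) = (U*L - 152)/3 = (L*U - 152)/3 = (-152 + L*U)/3 = -152/3 + L*U/3)
√(-32992 + C(131, (d + 32) - 12)) = √(-32992 + (-152/3 + (⅓)*131*((-7 + 32) - 12))) = √(-32992 + (-152/3 + (⅓)*131*(25 - 12))) = √(-32992 + (-152/3 + (⅓)*131*13)) = √(-32992 + (-152/3 + 1703/3)) = √(-32992 + 517) = √(-32475) = 5*I*√1299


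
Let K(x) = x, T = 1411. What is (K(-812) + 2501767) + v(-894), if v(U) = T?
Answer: 2502366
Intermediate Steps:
v(U) = 1411
(K(-812) + 2501767) + v(-894) = (-812 + 2501767) + 1411 = 2500955 + 1411 = 2502366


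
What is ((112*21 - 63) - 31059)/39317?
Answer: -28770/39317 ≈ -0.73174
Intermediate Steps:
((112*21 - 63) - 31059)/39317 = ((2352 - 63) - 31059)*(1/39317) = (2289 - 31059)*(1/39317) = -28770*1/39317 = -28770/39317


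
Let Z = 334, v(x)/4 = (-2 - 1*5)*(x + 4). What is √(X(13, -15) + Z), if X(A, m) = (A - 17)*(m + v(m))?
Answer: I*√838 ≈ 28.948*I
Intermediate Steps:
v(x) = -112 - 28*x (v(x) = 4*((-2 - 1*5)*(x + 4)) = 4*((-2 - 5)*(4 + x)) = 4*(-7*(4 + x)) = 4*(-28 - 7*x) = -112 - 28*x)
X(A, m) = (-112 - 27*m)*(-17 + A) (X(A, m) = (A - 17)*(m + (-112 - 28*m)) = (-17 + A)*(-112 - 27*m) = (-112 - 27*m)*(-17 + A))
√(X(13, -15) + Z) = √((1904 - 112*13 + 459*(-15) - 27*13*(-15)) + 334) = √((1904 - 1456 - 6885 + 5265) + 334) = √(-1172 + 334) = √(-838) = I*√838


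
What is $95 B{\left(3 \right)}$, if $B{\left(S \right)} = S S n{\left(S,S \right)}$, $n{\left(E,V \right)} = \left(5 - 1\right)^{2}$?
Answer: $13680$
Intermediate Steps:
$n{\left(E,V \right)} = 16$ ($n{\left(E,V \right)} = 4^{2} = 16$)
$B{\left(S \right)} = 16 S^{2}$ ($B{\left(S \right)} = S S 16 = S^{2} \cdot 16 = 16 S^{2}$)
$95 B{\left(3 \right)} = 95 \cdot 16 \cdot 3^{2} = 95 \cdot 16 \cdot 9 = 95 \cdot 144 = 13680$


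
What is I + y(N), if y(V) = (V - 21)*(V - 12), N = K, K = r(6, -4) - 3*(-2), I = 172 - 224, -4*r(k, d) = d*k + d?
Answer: -60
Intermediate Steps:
r(k, d) = -d/4 - d*k/4 (r(k, d) = -(d*k + d)/4 = -(d + d*k)/4 = -d/4 - d*k/4)
I = -52
K = 13 (K = -1/4*(-4)*(1 + 6) - 3*(-2) = -1/4*(-4)*7 + 6 = 7 + 6 = 13)
N = 13
y(V) = (-21 + V)*(-12 + V)
I + y(N) = -52 + (252 + 13**2 - 33*13) = -52 + (252 + 169 - 429) = -52 - 8 = -60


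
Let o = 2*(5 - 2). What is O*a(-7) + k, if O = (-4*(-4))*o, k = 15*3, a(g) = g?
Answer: -627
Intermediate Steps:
o = 6 (o = 2*3 = 6)
k = 45
O = 96 (O = -4*(-4)*6 = 16*6 = 96)
O*a(-7) + k = 96*(-7) + 45 = -672 + 45 = -627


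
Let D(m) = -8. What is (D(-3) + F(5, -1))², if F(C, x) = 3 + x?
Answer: 36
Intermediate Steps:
(D(-3) + F(5, -1))² = (-8 + (3 - 1))² = (-8 + 2)² = (-6)² = 36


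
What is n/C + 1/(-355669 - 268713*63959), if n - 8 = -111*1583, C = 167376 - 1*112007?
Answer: -7016752527283659/2211152617626722 ≈ -3.1733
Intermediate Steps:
C = 55369 (C = 167376 - 112007 = 55369)
n = -175705 (n = 8 - 111*1583 = 8 - 175713 = -175705)
n/C + 1/(-355669 - 268713*63959) = -175705/55369 + 1/(-355669 - 268713*63959) = -175705*1/55369 + (1/63959)/(-624382) = -175705/55369 - 1/624382*1/63959 = -175705/55369 - 1/39934848338 = -7016752527283659/2211152617626722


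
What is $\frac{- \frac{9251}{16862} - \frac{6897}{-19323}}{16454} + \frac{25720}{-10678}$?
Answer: $- \frac{63660455889827}{26429356923132} \approx -2.4087$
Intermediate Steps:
$\frac{- \frac{9251}{16862} - \frac{6897}{-19323}}{16454} + \frac{25720}{-10678} = \left(\left(-9251\right) \frac{1}{16862} - - \frac{121}{339}\right) \frac{1}{16454} + 25720 \left(- \frac{1}{10678}\right) = \left(- \frac{9251}{16862} + \frac{121}{339}\right) \frac{1}{16454} - \frac{12860}{5339} = \left(- \frac{1095787}{5716218}\right) \frac{1}{16454} - \frac{12860}{5339} = - \frac{57673}{4950244788} - \frac{12860}{5339} = - \frac{63660455889827}{26429356923132}$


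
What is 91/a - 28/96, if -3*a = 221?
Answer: -623/408 ≈ -1.5270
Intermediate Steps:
a = -221/3 (a = -⅓*221 = -221/3 ≈ -73.667)
91/a - 28/96 = 91/(-221/3) - 28/96 = 91*(-3/221) - 28*1/96 = -21/17 - 7/24 = -623/408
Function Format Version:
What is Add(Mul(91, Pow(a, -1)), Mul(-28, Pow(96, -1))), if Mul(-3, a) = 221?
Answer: Rational(-623, 408) ≈ -1.5270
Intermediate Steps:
a = Rational(-221, 3) (a = Mul(Rational(-1, 3), 221) = Rational(-221, 3) ≈ -73.667)
Add(Mul(91, Pow(a, -1)), Mul(-28, Pow(96, -1))) = Add(Mul(91, Pow(Rational(-221, 3), -1)), Mul(-28, Pow(96, -1))) = Add(Mul(91, Rational(-3, 221)), Mul(-28, Rational(1, 96))) = Add(Rational(-21, 17), Rational(-7, 24)) = Rational(-623, 408)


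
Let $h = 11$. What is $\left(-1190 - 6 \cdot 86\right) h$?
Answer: $-18766$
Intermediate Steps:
$\left(-1190 - 6 \cdot 86\right) h = \left(-1190 - 6 \cdot 86\right) 11 = \left(-1190 - 516\right) 11 = \left(-1706\right) 11 = -18766$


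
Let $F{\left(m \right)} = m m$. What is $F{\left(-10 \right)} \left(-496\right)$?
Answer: $-49600$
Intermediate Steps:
$F{\left(m \right)} = m^{2}$
$F{\left(-10 \right)} \left(-496\right) = \left(-10\right)^{2} \left(-496\right) = 100 \left(-496\right) = -49600$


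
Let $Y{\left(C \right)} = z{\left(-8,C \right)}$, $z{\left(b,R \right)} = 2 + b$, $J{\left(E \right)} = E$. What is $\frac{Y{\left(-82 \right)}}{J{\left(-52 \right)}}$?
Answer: $\frac{3}{26} \approx 0.11538$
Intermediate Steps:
$Y{\left(C \right)} = -6$ ($Y{\left(C \right)} = 2 - 8 = -6$)
$\frac{Y{\left(-82 \right)}}{J{\left(-52 \right)}} = - \frac{6}{-52} = \left(-6\right) \left(- \frac{1}{52}\right) = \frac{3}{26}$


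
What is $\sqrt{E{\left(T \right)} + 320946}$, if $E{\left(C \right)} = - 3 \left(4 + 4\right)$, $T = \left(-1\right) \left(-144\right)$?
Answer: $9 \sqrt{3962} \approx 566.5$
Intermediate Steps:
$T = 144$
$E{\left(C \right)} = -24$ ($E{\left(C \right)} = \left(-3\right) 8 = -24$)
$\sqrt{E{\left(T \right)} + 320946} = \sqrt{-24 + 320946} = \sqrt{320922} = 9 \sqrt{3962}$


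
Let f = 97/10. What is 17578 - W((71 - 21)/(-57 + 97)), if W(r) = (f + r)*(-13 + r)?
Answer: 1416533/80 ≈ 17707.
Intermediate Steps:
f = 97/10 (f = 97*(⅒) = 97/10 ≈ 9.7000)
W(r) = (-13 + r)*(97/10 + r) (W(r) = (97/10 + r)*(-13 + r) = (-13 + r)*(97/10 + r))
17578 - W((71 - 21)/(-57 + 97)) = 17578 - (-1261/10 + ((71 - 21)/(-57 + 97))² - 33*(71 - 21)/(10*(-57 + 97))) = 17578 - (-1261/10 + (50/40)² - 165/40) = 17578 - (-1261/10 + (50*(1/40))² - 165/40) = 17578 - (-1261/10 + (5/4)² - 33/10*5/4) = 17578 - (-1261/10 + 25/16 - 33/8) = 17578 - 1*(-10293/80) = 17578 + 10293/80 = 1416533/80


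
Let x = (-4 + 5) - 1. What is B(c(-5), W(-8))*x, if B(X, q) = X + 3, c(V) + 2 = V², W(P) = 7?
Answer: 0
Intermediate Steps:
c(V) = -2 + V²
B(X, q) = 3 + X
x = 0 (x = 1 - 1 = 0)
B(c(-5), W(-8))*x = (3 + (-2 + (-5)²))*0 = (3 + (-2 + 25))*0 = (3 + 23)*0 = 26*0 = 0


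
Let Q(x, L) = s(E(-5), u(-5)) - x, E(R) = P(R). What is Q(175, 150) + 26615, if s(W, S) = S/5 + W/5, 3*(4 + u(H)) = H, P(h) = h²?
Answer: 396658/15 ≈ 26444.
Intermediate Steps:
E(R) = R²
u(H) = -4 + H/3
s(W, S) = S/5 + W/5 (s(W, S) = S*(⅕) + W*(⅕) = S/5 + W/5)
Q(x, L) = 58/15 - x (Q(x, L) = ((-4 + (⅓)*(-5))/5 + (⅕)*(-5)²) - x = ((-4 - 5/3)/5 + (⅕)*25) - x = ((⅕)*(-17/3) + 5) - x = (-17/15 + 5) - x = 58/15 - x)
Q(175, 150) + 26615 = (58/15 - 1*175) + 26615 = (58/15 - 175) + 26615 = -2567/15 + 26615 = 396658/15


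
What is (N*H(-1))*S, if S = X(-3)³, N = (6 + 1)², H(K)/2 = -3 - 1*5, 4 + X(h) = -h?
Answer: 784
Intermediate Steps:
X(h) = -4 - h
H(K) = -16 (H(K) = 2*(-3 - 1*5) = 2*(-3 - 5) = 2*(-8) = -16)
N = 49 (N = 7² = 49)
S = -1 (S = (-4 - 1*(-3))³ = (-4 + 3)³ = (-1)³ = -1)
(N*H(-1))*S = (49*(-16))*(-1) = -784*(-1) = 784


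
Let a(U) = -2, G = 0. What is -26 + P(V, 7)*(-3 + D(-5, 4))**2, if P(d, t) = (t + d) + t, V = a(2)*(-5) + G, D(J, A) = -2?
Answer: 574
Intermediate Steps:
V = 10 (V = -2*(-5) + 0 = 10 + 0 = 10)
P(d, t) = d + 2*t (P(d, t) = (d + t) + t = d + 2*t)
-26 + P(V, 7)*(-3 + D(-5, 4))**2 = -26 + (10 + 2*7)*(-3 - 2)**2 = -26 + (10 + 14)*(-5)**2 = -26 + 24*25 = -26 + 600 = 574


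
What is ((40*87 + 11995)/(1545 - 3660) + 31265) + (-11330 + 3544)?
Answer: 9928522/423 ≈ 23472.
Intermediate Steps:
((40*87 + 11995)/(1545 - 3660) + 31265) + (-11330 + 3544) = ((3480 + 11995)/(-2115) + 31265) - 7786 = (15475*(-1/2115) + 31265) - 7786 = (-3095/423 + 31265) - 7786 = 13222000/423 - 7786 = 9928522/423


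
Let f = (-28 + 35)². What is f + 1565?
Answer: 1614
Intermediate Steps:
f = 49 (f = 7² = 49)
f + 1565 = 49 + 1565 = 1614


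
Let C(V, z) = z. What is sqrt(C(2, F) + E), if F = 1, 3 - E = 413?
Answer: I*sqrt(409) ≈ 20.224*I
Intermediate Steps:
E = -410 (E = 3 - 1*413 = 3 - 413 = -410)
sqrt(C(2, F) + E) = sqrt(1 - 410) = sqrt(-409) = I*sqrt(409)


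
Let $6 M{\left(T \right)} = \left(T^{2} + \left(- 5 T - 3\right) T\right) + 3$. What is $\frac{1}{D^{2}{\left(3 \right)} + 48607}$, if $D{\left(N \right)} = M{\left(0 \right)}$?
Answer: $\frac{4}{194429} \approx 2.0573 \cdot 10^{-5}$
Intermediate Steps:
$M{\left(T \right)} = \frac{1}{2} + \frac{T^{2}}{6} + \frac{T \left(-3 - 5 T\right)}{6}$ ($M{\left(T \right)} = \frac{\left(T^{2} + \left(- 5 T - 3\right) T\right) + 3}{6} = \frac{\left(T^{2} + \left(-3 - 5 T\right) T\right) + 3}{6} = \frac{\left(T^{2} + T \left(-3 - 5 T\right)\right) + 3}{6} = \frac{3 + T^{2} + T \left(-3 - 5 T\right)}{6} = \frac{1}{2} + \frac{T^{2}}{6} + \frac{T \left(-3 - 5 T\right)}{6}$)
$D{\left(N \right)} = \frac{1}{2}$ ($D{\left(N \right)} = \frac{1}{2} - \frac{2 \cdot 0^{2}}{3} - 0 = \frac{1}{2} - 0 + 0 = \frac{1}{2} + 0 + 0 = \frac{1}{2}$)
$\frac{1}{D^{2}{\left(3 \right)} + 48607} = \frac{1}{\left(\frac{1}{2}\right)^{2} + 48607} = \frac{1}{\frac{1}{4} + 48607} = \frac{1}{\frac{194429}{4}} = \frac{4}{194429}$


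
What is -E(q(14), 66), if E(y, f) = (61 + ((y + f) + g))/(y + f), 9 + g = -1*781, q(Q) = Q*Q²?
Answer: -2081/2810 ≈ -0.74057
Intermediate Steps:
q(Q) = Q³
g = -790 (g = -9 - 1*781 = -9 - 781 = -790)
E(y, f) = (-729 + f + y)/(f + y) (E(y, f) = (61 + ((y + f) - 790))/(y + f) = (61 + ((f + y) - 790))/(f + y) = (61 + (-790 + f + y))/(f + y) = (-729 + f + y)/(f + y))
-E(q(14), 66) = -(-729 + 66 + 14³)/(66 + 14³) = -(-729 + 66 + 2744)/(66 + 2744) = -2081/2810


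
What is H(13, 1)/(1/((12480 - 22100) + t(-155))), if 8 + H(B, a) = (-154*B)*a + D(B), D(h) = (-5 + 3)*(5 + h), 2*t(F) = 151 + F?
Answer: 19686612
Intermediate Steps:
t(F) = 151/2 + F/2 (t(F) = (151 + F)/2 = 151/2 + F/2)
D(h) = -10 - 2*h (D(h) = -2*(5 + h) = -10 - 2*h)
H(B, a) = -18 - 2*B - 154*B*a (H(B, a) = -8 + ((-154*B)*a + (-10 - 2*B)) = -8 + (-154*B*a + (-10 - 2*B)) = -8 + (-10 - 2*B - 154*B*a) = -18 - 2*B - 154*B*a)
H(13, 1)/(1/((12480 - 22100) + t(-155))) = (-18 - 2*13 - 154*13*1)/(1/((12480 - 22100) + (151/2 + (1/2)*(-155)))) = (-18 - 26 - 2002)/(1/(-9620 + (151/2 - 155/2))) = -2046/(1/(-9620 - 2)) = -2046/(1/(-9622)) = -2046/(-1/9622) = -2046*(-9622) = 19686612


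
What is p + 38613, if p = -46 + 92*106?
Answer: 48319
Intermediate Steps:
p = 9706 (p = -46 + 9752 = 9706)
p + 38613 = 9706 + 38613 = 48319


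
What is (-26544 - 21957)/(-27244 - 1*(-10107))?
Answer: 48501/17137 ≈ 2.8302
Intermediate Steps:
(-26544 - 21957)/(-27244 - 1*(-10107)) = -48501/(-27244 + 10107) = -48501/(-17137) = -48501*(-1/17137) = 48501/17137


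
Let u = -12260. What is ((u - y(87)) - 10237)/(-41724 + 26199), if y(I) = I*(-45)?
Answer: 6194/5175 ≈ 1.1969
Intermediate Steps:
y(I) = -45*I
((u - y(87)) - 10237)/(-41724 + 26199) = ((-12260 - (-45)*87) - 10237)/(-41724 + 26199) = ((-12260 - 1*(-3915)) - 10237)/(-15525) = ((-12260 + 3915) - 10237)*(-1/15525) = (-8345 - 10237)*(-1/15525) = -18582*(-1/15525) = 6194/5175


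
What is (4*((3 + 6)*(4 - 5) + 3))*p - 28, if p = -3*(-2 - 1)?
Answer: -244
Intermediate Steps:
p = 9 (p = -3*(-3) = 9)
(4*((3 + 6)*(4 - 5) + 3))*p - 28 = (4*((3 + 6)*(4 - 5) + 3))*9 - 28 = (4*(9*(-1) + 3))*9 - 28 = (4*(-9 + 3))*9 - 28 = (4*(-6))*9 - 28 = -24*9 - 28 = -216 - 28 = -244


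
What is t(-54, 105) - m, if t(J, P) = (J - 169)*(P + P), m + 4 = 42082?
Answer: -88908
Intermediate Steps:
m = 42078 (m = -4 + 42082 = 42078)
t(J, P) = 2*P*(-169 + J) (t(J, P) = (-169 + J)*(2*P) = 2*P*(-169 + J))
t(-54, 105) - m = 2*105*(-169 - 54) - 1*42078 = 2*105*(-223) - 42078 = -46830 - 42078 = -88908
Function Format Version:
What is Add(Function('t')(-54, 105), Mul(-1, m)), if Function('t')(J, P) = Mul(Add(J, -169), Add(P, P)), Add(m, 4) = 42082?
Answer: -88908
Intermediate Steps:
m = 42078 (m = Add(-4, 42082) = 42078)
Function('t')(J, P) = Mul(2, P, Add(-169, J)) (Function('t')(J, P) = Mul(Add(-169, J), Mul(2, P)) = Mul(2, P, Add(-169, J)))
Add(Function('t')(-54, 105), Mul(-1, m)) = Add(Mul(2, 105, Add(-169, -54)), Mul(-1, 42078)) = Add(Mul(2, 105, -223), -42078) = Add(-46830, -42078) = -88908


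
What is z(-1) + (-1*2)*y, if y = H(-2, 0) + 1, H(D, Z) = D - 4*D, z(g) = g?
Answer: -15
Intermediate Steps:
H(D, Z) = -3*D
y = 7 (y = -3*(-2) + 1 = 6 + 1 = 7)
z(-1) + (-1*2)*y = -1 - 1*2*7 = -1 - 2*7 = -1 - 14 = -15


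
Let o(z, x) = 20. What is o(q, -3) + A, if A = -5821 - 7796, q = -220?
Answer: -13597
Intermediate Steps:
A = -13617
o(q, -3) + A = 20 - 13617 = -13597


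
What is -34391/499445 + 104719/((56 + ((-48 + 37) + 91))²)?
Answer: 51665285019/9237734720 ≈ 5.5928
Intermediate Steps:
-34391/499445 + 104719/((56 + ((-48 + 37) + 91))²) = -34391*1/499445 + 104719/((56 + (-11 + 91))²) = -34391/499445 + 104719/((56 + 80)²) = -34391/499445 + 104719/(136²) = -34391/499445 + 104719/18496 = 51665285019/9237734720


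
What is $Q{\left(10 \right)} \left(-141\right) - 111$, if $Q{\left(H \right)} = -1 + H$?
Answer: $-1380$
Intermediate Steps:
$Q{\left(10 \right)} \left(-141\right) - 111 = \left(-1 + 10\right) \left(-141\right) - 111 = 9 \left(-141\right) - 111 = -1269 - 111 = -1380$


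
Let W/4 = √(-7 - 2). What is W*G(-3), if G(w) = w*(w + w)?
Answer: 216*I ≈ 216.0*I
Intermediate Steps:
G(w) = 2*w² (G(w) = w*(2*w) = 2*w²)
W = 12*I (W = 4*√(-7 - 2) = 4*√(-9) = 4*(3*I) = 12*I ≈ 12.0*I)
W*G(-3) = (12*I)*(2*(-3)²) = (12*I)*(2*9) = (12*I)*18 = 216*I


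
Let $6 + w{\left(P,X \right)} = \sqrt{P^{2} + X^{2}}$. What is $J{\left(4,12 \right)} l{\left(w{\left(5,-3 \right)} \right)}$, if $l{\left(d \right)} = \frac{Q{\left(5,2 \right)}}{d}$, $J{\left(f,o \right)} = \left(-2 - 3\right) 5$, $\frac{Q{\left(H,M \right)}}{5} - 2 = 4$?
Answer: $2250 + 375 \sqrt{34} \approx 4436.6$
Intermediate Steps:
$Q{\left(H,M \right)} = 30$ ($Q{\left(H,M \right)} = 10 + 5 \cdot 4 = 10 + 20 = 30$)
$J{\left(f,o \right)} = -25$ ($J{\left(f,o \right)} = \left(-5\right) 5 = -25$)
$w{\left(P,X \right)} = -6 + \sqrt{P^{2} + X^{2}}$
$l{\left(d \right)} = \frac{30}{d}$
$J{\left(4,12 \right)} l{\left(w{\left(5,-3 \right)} \right)} = - 25 \frac{30}{-6 + \sqrt{5^{2} + \left(-3\right)^{2}}} = - 25 \frac{30}{-6 + \sqrt{25 + 9}} = - 25 \frac{30}{-6 + \sqrt{34}} = - \frac{750}{-6 + \sqrt{34}}$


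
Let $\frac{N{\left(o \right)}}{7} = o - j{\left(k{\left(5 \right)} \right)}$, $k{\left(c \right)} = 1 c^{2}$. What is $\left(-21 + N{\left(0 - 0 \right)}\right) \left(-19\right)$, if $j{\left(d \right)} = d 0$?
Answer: $399$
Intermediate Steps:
$k{\left(c \right)} = c^{2}$
$j{\left(d \right)} = 0$
$N{\left(o \right)} = 7 o$ ($N{\left(o \right)} = 7 \left(o - 0\right) = 7 \left(o + 0\right) = 7 o$)
$\left(-21 + N{\left(0 - 0 \right)}\right) \left(-19\right) = \left(-21 + 7 \left(0 - 0\right)\right) \left(-19\right) = \left(-21 + 7 \left(0 + 0\right)\right) \left(-19\right) = \left(-21 + 7 \cdot 0\right) \left(-19\right) = \left(-21 + 0\right) \left(-19\right) = \left(-21\right) \left(-19\right) = 399$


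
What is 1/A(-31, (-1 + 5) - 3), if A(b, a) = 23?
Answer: 1/23 ≈ 0.043478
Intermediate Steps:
1/A(-31, (-1 + 5) - 3) = 1/23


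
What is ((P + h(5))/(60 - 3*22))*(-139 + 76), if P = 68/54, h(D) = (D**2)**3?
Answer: 2953363/18 ≈ 1.6408e+5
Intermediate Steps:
h(D) = D**6
P = 34/27 (P = 68*(1/54) = 34/27 ≈ 1.2593)
((P + h(5))/(60 - 3*22))*(-139 + 76) = ((34/27 + 5**6)/(60 - 3*22))*(-139 + 76) = ((34/27 + 15625)/(60 - 66))*(-63) = ((421909/27)/(-6))*(-63) = ((421909/27)*(-1/6))*(-63) = -421909/162*(-63) = 2953363/18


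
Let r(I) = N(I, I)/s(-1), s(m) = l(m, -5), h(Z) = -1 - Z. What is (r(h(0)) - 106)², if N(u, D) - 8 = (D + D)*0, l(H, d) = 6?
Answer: 98596/9 ≈ 10955.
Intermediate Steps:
N(u, D) = 8 (N(u, D) = 8 + (D + D)*0 = 8 + (2*D)*0 = 8 + 0 = 8)
s(m) = 6
r(I) = 4/3 (r(I) = 8/6 = 8*(⅙) = 4/3)
(r(h(0)) - 106)² = (4/3 - 106)² = (-314/3)² = 98596/9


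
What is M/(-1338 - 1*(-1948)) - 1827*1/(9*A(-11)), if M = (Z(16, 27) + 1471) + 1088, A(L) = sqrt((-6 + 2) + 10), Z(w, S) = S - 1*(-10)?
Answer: 1298/305 - 203*sqrt(6)/6 ≈ -78.619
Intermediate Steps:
Z(w, S) = 10 + S (Z(w, S) = S + 10 = 10 + S)
A(L) = sqrt(6) (A(L) = sqrt(-4 + 10) = sqrt(6))
M = 2596 (M = ((10 + 27) + 1471) + 1088 = (37 + 1471) + 1088 = 1508 + 1088 = 2596)
M/(-1338 - 1*(-1948)) - 1827*1/(9*A(-11)) = 2596/(-1338 - 1*(-1948)) - 1827*sqrt(6)/54 = 2596/(-1338 + 1948) - 203*sqrt(6)/6 = 2596/610 - 203*sqrt(6)/6 = 2596*(1/610) - 203*sqrt(6)/6 = 1298/305 - 203*sqrt(6)/6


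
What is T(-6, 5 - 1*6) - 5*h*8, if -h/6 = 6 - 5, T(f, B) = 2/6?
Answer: 721/3 ≈ 240.33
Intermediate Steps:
T(f, B) = ⅓ (T(f, B) = 2*(⅙) = ⅓)
h = -6 (h = -6*(6 - 5) = -6*1 = -6)
T(-6, 5 - 1*6) - 5*h*8 = ⅓ - (-30)*8 = ⅓ - 5*(-48) = ⅓ + 240 = 721/3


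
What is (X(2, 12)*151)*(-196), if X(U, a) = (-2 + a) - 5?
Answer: -147980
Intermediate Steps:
X(U, a) = -7 + a
(X(2, 12)*151)*(-196) = ((-7 + 12)*151)*(-196) = (5*151)*(-196) = 755*(-196) = -147980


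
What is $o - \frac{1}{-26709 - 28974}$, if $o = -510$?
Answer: $- \frac{28398329}{55683} \approx -510.0$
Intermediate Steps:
$o - \frac{1}{-26709 - 28974} = -510 - \frac{1}{-26709 - 28974} = -510 - \frac{1}{-55683} = -510 - - \frac{1}{55683} = -510 + \frac{1}{55683} = - \frac{28398329}{55683}$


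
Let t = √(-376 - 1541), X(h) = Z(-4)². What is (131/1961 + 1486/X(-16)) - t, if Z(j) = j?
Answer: 1458071/15688 - 3*I*√213 ≈ 92.942 - 43.784*I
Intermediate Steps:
X(h) = 16 (X(h) = (-4)² = 16)
t = 3*I*√213 (t = √(-1917) = 3*I*√213 ≈ 43.784*I)
(131/1961 + 1486/X(-16)) - t = (131/1961 + 1486/16) - 3*I*√213 = (131*(1/1961) + 1486*(1/16)) - 3*I*√213 = (131/1961 + 743/8) - 3*I*√213 = 1458071/15688 - 3*I*√213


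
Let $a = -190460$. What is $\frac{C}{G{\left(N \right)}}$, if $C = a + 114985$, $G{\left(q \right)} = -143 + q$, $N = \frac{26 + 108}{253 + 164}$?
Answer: $\frac{31473075}{59497} \approx 528.99$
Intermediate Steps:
$N = \frac{134}{417} \approx 0.32134$
$C = -75475$ ($C = -190460 + 114985 = -75475$)
$\frac{C}{G{\left(N \right)}} = - \frac{75475}{-143 + \frac{134}{417}} = - \frac{75475}{- \frac{59497}{417}} = \left(-75475\right) \left(- \frac{417}{59497}\right) = \frac{31473075}{59497}$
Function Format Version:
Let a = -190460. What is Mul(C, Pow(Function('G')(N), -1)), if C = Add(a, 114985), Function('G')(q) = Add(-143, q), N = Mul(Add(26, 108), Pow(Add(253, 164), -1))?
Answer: Rational(31473075, 59497) ≈ 528.99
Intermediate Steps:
N = Rational(134, 417) (N = Mul(134, Pow(417, -1)) = Mul(134, Rational(1, 417)) = Rational(134, 417) ≈ 0.32134)
C = -75475 (C = Add(-190460, 114985) = -75475)
Mul(C, Pow(Function('G')(N), -1)) = Mul(-75475, Pow(Add(-143, Rational(134, 417)), -1)) = Mul(-75475, Pow(Rational(-59497, 417), -1)) = Mul(-75475, Rational(-417, 59497)) = Rational(31473075, 59497)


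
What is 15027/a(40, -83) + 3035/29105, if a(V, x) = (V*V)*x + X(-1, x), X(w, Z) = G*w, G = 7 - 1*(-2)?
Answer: -6857104/773081189 ≈ -0.0088698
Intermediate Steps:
G = 9 (G = 7 + 2 = 9)
X(w, Z) = 9*w
a(V, x) = -9 + x*V² (a(V, x) = (V*V)*x + 9*(-1) = V²*x - 9 = x*V² - 9 = -9 + x*V²)
15027/a(40, -83) + 3035/29105 = 15027/(-9 - 83*40²) + 3035/29105 = 15027/(-9 - 83*1600) + 3035*(1/29105) = 15027/(-9 - 132800) + 607/5821 = 15027/(-132809) + 607/5821 = 15027*(-1/132809) + 607/5821 = -15027/132809 + 607/5821 = -6857104/773081189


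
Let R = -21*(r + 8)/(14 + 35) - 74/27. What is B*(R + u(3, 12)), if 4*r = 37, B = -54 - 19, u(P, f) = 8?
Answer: 117749/756 ≈ 155.75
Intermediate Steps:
B = -73
r = 37/4 (r = (1/4)*37 = 37/4 ≈ 9.2500)
R = -7661/756 (R = -21*(37/4 + 8)/(14 + 35) - 74/27 = -21/(49/(69/4)) - 74*1/27 = -21/(49*(4/69)) - 74/27 = -21/196/69 - 74/27 = -21*69/196 - 74/27 = -207/28 - 74/27 = -7661/756 ≈ -10.134)
B*(R + u(3, 12)) = -73*(-7661/756 + 8) = -73*(-1613/756) = 117749/756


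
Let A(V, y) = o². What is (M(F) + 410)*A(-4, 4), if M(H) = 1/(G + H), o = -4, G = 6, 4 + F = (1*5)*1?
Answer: 45936/7 ≈ 6562.3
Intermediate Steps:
F = 1 (F = -4 + (1*5)*1 = -4 + 5*1 = -4 + 5 = 1)
A(V, y) = 16 (A(V, y) = (-4)² = 16)
M(H) = 1/(6 + H)
(M(F) + 410)*A(-4, 4) = (1/(6 + 1) + 410)*16 = (1/7 + 410)*16 = (⅐ + 410)*16 = (2871/7)*16 = 45936/7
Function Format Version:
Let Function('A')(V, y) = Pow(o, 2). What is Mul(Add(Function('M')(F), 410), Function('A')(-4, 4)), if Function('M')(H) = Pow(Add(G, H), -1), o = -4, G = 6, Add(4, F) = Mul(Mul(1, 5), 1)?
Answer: Rational(45936, 7) ≈ 6562.3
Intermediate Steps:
F = 1 (F = Add(-4, Mul(Mul(1, 5), 1)) = Add(-4, Mul(5, 1)) = Add(-4, 5) = 1)
Function('A')(V, y) = 16 (Function('A')(V, y) = Pow(-4, 2) = 16)
Function('M')(H) = Pow(Add(6, H), -1)
Mul(Add(Function('M')(F), 410), Function('A')(-4, 4)) = Mul(Add(Pow(Add(6, 1), -1), 410), 16) = Mul(Add(Pow(7, -1), 410), 16) = Mul(Add(Rational(1, 7), 410), 16) = Mul(Rational(2871, 7), 16) = Rational(45936, 7)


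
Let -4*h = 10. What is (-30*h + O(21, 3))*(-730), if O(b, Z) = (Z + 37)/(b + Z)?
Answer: -167900/3 ≈ -55967.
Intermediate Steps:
h = -5/2 (h = -¼*10 = -5/2 ≈ -2.5000)
O(b, Z) = (37 + Z)/(Z + b)
(-30*h + O(21, 3))*(-730) = (-30*(-5/2) + (37 + 3)/(3 + 21))*(-730) = (75 + 40/24)*(-730) = (75 + (1/24)*40)*(-730) = (75 + 5/3)*(-730) = (230/3)*(-730) = -167900/3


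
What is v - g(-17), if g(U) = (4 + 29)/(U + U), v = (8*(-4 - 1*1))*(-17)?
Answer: 23153/34 ≈ 680.97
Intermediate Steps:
v = 680 (v = (8*(-4 - 1))*(-17) = (8*(-5))*(-17) = -40*(-17) = 680)
g(U) = 33/(2*U) (g(U) = 33/((2*U)) = 33*(1/(2*U)) = 33/(2*U))
v - g(-17) = 680 - 33/(2*(-17)) = 680 - 33*(-1)/(2*17) = 680 - 1*(-33/34) = 680 + 33/34 = 23153/34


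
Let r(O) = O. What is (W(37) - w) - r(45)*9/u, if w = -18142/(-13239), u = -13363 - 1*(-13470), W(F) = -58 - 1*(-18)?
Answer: -63965909/1416573 ≈ -45.155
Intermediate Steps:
W(F) = -40 (W(F) = -58 + 18 = -40)
u = 107 (u = -13363 + 13470 = 107)
w = 18142/13239 (w = -18142*(-1/13239) = 18142/13239 ≈ 1.3703)
(W(37) - w) - r(45)*9/u = (-40 - 1*18142/13239) - 45*9/107 = (-40 - 18142/13239) - 405/107 = -547702/13239 - 1*405/107 = -547702/13239 - 405/107 = -63965909/1416573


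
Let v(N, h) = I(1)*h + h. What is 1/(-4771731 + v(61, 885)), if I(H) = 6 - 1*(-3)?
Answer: -1/4762881 ≈ -2.0996e-7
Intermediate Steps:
I(H) = 9 (I(H) = 6 + 3 = 9)
v(N, h) = 10*h (v(N, h) = 9*h + h = 10*h)
1/(-4771731 + v(61, 885)) = 1/(-4771731 + 10*885) = 1/(-4771731 + 8850) = 1/(-4762881) = -1/4762881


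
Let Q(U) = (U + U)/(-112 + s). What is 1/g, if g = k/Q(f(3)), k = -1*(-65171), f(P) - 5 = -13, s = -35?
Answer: 16/9580137 ≈ 1.6701e-6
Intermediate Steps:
f(P) = -8 (f(P) = 5 - 13 = -8)
Q(U) = -2*U/147 (Q(U) = (U + U)/(-112 - 35) = (2*U)/(-147) = (2*U)*(-1/147) = -2*U/147)
k = 65171
g = 9580137/16 (g = 65171/((-2/147*(-8))) = 65171/(16/147) = 65171*(147/16) = 9580137/16 ≈ 5.9876e+5)
1/g = 1/(9580137/16) = 16/9580137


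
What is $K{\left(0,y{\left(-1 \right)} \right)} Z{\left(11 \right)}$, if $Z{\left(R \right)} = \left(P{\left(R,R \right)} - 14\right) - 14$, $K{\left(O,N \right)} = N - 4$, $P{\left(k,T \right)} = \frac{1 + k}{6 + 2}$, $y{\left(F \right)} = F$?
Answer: $\frac{265}{2} \approx 132.5$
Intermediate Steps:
$P{\left(k,T \right)} = \frac{1}{8} + \frac{k}{8}$ ($P{\left(k,T \right)} = \frac{1 + k}{8} = \left(1 + k\right) \frac{1}{8} = \frac{1}{8} + \frac{k}{8}$)
$K{\left(O,N \right)} = -4 + N$
$Z{\left(R \right)} = - \frac{223}{8} + \frac{R}{8}$ ($Z{\left(R \right)} = \left(\left(\frac{1}{8} + \frac{R}{8}\right) - 14\right) - 14 = \left(- \frac{111}{8} + \frac{R}{8}\right) - 14 = - \frac{223}{8} + \frac{R}{8}$)
$K{\left(0,y{\left(-1 \right)} \right)} Z{\left(11 \right)} = \left(-4 - 1\right) \left(- \frac{223}{8} + \frac{1}{8} \cdot 11\right) = - 5 \left(- \frac{223}{8} + \frac{11}{8}\right) = \left(-5\right) \left(- \frac{53}{2}\right) = \frac{265}{2}$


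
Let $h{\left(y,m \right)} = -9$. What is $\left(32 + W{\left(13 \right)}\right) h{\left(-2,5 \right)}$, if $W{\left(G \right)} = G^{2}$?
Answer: $-1809$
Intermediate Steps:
$\left(32 + W{\left(13 \right)}\right) h{\left(-2,5 \right)} = \left(32 + 13^{2}\right) \left(-9\right) = \left(32 + 169\right) \left(-9\right) = 201 \left(-9\right) = -1809$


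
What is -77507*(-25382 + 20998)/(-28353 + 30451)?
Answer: 169895344/1049 ≈ 1.6196e+5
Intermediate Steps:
-77507*(-25382 + 20998)/(-28353 + 30451) = -77507/(2098/(-4384)) = -77507/(2098*(-1/4384)) = -77507/(-1049/2192) = -77507*(-2192/1049) = 169895344/1049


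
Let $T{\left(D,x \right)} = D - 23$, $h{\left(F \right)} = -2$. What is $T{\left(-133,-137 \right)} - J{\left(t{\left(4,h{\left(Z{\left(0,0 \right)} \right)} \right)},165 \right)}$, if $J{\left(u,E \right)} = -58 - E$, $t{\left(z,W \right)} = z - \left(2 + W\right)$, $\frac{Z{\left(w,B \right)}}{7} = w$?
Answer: $67$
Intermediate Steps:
$Z{\left(w,B \right)} = 7 w$
$T{\left(D,x \right)} = -23 + D$ ($T{\left(D,x \right)} = D - 23 = -23 + D$)
$t{\left(z,W \right)} = -2 + z - W$
$T{\left(-133,-137 \right)} - J{\left(t{\left(4,h{\left(Z{\left(0,0 \right)} \right)} \right)},165 \right)} = \left(-23 - 133\right) - \left(-58 - 165\right) = -156 - \left(-58 - 165\right) = -156 - -223 = -156 + 223 = 67$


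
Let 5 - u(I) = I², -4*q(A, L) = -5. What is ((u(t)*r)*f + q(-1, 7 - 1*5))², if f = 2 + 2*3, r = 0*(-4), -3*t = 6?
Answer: 25/16 ≈ 1.5625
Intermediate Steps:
t = -2 (t = -⅓*6 = -2)
q(A, L) = 5/4 (q(A, L) = -¼*(-5) = 5/4)
r = 0
f = 8 (f = 2 + 6 = 8)
u(I) = 5 - I²
((u(t)*r)*f + q(-1, 7 - 1*5))² = (((5 - 1*(-2)²)*0)*8 + 5/4)² = (((5 - 1*4)*0)*8 + 5/4)² = (((5 - 4)*0)*8 + 5/4)² = ((1*0)*8 + 5/4)² = (0*8 + 5/4)² = (0 + 5/4)² = (5/4)² = 25/16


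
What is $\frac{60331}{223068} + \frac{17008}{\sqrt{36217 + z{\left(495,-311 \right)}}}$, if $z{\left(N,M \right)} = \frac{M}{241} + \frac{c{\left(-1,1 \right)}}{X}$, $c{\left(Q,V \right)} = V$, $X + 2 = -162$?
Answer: $\frac{60331}{223068} + \frac{34016 \sqrt{14143559283903}}{1431389463} \approx 89.643$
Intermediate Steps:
$X = -164$ ($X = -2 - 162 = -164$)
$z{\left(N,M \right)} = - \frac{1}{164} + \frac{M}{241}$ ($z{\left(N,M \right)} = \frac{M}{241} + 1 \frac{1}{-164} = M \frac{1}{241} + 1 \left(- \frac{1}{164}\right) = \frac{M}{241} - \frac{1}{164} = - \frac{1}{164} + \frac{M}{241}$)
$\frac{60331}{223068} + \frac{17008}{\sqrt{36217 + z{\left(495,-311 \right)}}} = \frac{60331}{223068} + \frac{17008}{\sqrt{36217 + \left(- \frac{1}{164} + \frac{1}{241} \left(-311\right)\right)}} = 60331 \cdot \frac{1}{223068} + \frac{17008}{\sqrt{36217 - \frac{51245}{39524}}} = \frac{60331}{223068} + \frac{17008}{\sqrt{36217 - \frac{51245}{39524}}} = \frac{60331}{223068} + \frac{17008}{\sqrt{\frac{1431389463}{39524}}} = \frac{60331}{223068} + \frac{17008}{\frac{1}{19762} \sqrt{14143559283903}} = \frac{60331}{223068} + 17008 \frac{2 \sqrt{14143559283903}}{1431389463} = \frac{60331}{223068} + \frac{34016 \sqrt{14143559283903}}{1431389463}$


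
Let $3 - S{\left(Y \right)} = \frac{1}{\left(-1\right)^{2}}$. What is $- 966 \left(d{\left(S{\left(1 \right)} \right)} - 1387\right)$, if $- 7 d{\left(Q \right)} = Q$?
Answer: $1340118$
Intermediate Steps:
$S{\left(Y \right)} = 2$ ($S{\left(Y \right)} = 3 - \frac{1}{\left(-1\right)^{2}} = 3 - 1^{-1} = 3 - 1 = 2$)
$d{\left(Q \right)} = - \frac{Q}{7}$
$- 966 \left(d{\left(S{\left(1 \right)} \right)} - 1387\right) = - 966 \left(\left(- \frac{1}{7}\right) 2 - 1387\right) = - 966 \left(- \frac{2}{7} - 1387\right) = \left(-966\right) \left(- \frac{9711}{7}\right) = 1340118$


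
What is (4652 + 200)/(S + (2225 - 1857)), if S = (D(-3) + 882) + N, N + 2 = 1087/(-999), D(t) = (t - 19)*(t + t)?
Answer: 4847148/1377533 ≈ 3.5187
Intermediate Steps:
D(t) = 2*t*(-19 + t) (D(t) = (-19 + t)*(2*t) = 2*t*(-19 + t))
N = -3085/999 (N = -2 + 1087/(-999) = -2 + 1087*(-1/999) = -2 - 1087/999 = -3085/999 ≈ -3.0881)
S = 1009901/999 (S = (2*(-3)*(-19 - 3) + 882) - 3085/999 = (2*(-3)*(-22) + 882) - 3085/999 = (132 + 882) - 3085/999 = 1014 - 3085/999 = 1009901/999 ≈ 1010.9)
(4652 + 200)/(S + (2225 - 1857)) = (4652 + 200)/(1009901/999 + (2225 - 1857)) = 4852/(1009901/999 + 368) = 4852/(1377533/999) = 4852*(999/1377533) = 4847148/1377533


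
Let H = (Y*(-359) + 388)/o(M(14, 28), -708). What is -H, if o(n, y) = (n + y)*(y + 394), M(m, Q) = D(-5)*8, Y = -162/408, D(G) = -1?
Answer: -36077/15288032 ≈ -0.0023598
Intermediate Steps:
Y = -27/68 (Y = -162*1/408 = -27/68 ≈ -0.39706)
M(m, Q) = -8 (M(m, Q) = -1*8 = -8)
o(n, y) = (394 + y)*(n + y) (o(n, y) = (n + y)*(394 + y) = (394 + y)*(n + y))
H = 36077/15288032 (H = (-27/68*(-359) + 388)/((-708)² + 394*(-8) + 394*(-708) - 8*(-708)) = (9693/68 + 388)/(501264 - 3152 - 278952 + 5664) = (36077/68)/224824 = (36077/68)*(1/224824) = 36077/15288032 ≈ 0.0023598)
-H = -1*36077/15288032 = -36077/15288032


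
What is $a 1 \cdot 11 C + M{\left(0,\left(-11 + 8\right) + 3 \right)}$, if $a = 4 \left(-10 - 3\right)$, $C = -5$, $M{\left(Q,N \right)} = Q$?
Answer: $2860$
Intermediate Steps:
$a = -52$ ($a = 4 \left(-13\right) = -52$)
$a 1 \cdot 11 C + M{\left(0,\left(-11 + 8\right) + 3 \right)} = - 52 \cdot 1 \cdot 11 \left(-5\right) + 0 = - 52 \cdot 11 \left(-5\right) + 0 = \left(-52\right) \left(-55\right) + 0 = 2860 + 0 = 2860$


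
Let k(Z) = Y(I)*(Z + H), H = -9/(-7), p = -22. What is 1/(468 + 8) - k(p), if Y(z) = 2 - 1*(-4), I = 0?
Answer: 59161/476 ≈ 124.29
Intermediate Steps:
H = 9/7 (H = -9*(-⅐) = 9/7 ≈ 1.2857)
Y(z) = 6 (Y(z) = 2 + 4 = 6)
k(Z) = 54/7 + 6*Z (k(Z) = 6*(Z + 9/7) = 6*(9/7 + Z) = 54/7 + 6*Z)
1/(468 + 8) - k(p) = 1/(468 + 8) - (54/7 + 6*(-22)) = 1/476 - (54/7 - 132) = 1/476 - 1*(-870/7) = 1/476 + 870/7 = 59161/476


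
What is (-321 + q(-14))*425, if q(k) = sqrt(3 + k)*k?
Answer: -136425 - 5950*I*sqrt(11) ≈ -1.3643e+5 - 19734.0*I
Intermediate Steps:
q(k) = k*sqrt(3 + k)
(-321 + q(-14))*425 = (-321 - 14*sqrt(3 - 14))*425 = (-321 - 14*I*sqrt(11))*425 = -136425 - 5950*I*sqrt(11)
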